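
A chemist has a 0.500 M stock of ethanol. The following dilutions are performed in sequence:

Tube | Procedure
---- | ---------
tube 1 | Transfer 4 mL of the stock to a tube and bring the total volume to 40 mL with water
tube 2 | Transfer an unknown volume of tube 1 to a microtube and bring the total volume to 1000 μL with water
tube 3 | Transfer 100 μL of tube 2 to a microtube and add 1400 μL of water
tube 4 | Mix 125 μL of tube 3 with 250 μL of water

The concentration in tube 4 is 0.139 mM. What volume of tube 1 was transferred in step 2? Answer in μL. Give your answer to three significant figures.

125 μL

Step 1: 4 mL brought to 40 mL → factor 40/4 = 10
Step 2: v brought to 1000 μL → factor = 1000 μL/v
Step 3: 100 μL + 1400 μL = 1500 μL total → factor 1500/100 = 15
Step 4: 125 μL + 250 μL = 375 μL total → factor 375/125 = 3
Product of known-step factors = 450
Overall factor = 0.500 M / (0.139 mM) = 3597.1
Step-2 factor = 3597.1 / 450 = 7.9936
v = 1000 μL / 7.9936 = 125 μL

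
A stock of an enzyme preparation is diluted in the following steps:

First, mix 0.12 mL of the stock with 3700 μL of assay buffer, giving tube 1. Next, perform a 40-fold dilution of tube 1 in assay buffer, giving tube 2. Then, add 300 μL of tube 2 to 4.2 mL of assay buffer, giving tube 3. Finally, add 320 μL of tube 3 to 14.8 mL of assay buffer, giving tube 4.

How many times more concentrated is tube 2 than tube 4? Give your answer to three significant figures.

Step 1: 0.12 mL + 3700 μL = 3.82 mL total → factor 3.82/0.12 = 31.833
Step 2: 40-fold → factor 40
Step 3: 300 μL + 4.2 mL = 4500 μL total → factor 4500/300 = 15
Step 4: 320 μL + 14.8 mL = 15120 μL total → factor 15120/320 = 47.25
Dilution factor to tube 2 = 1273.3; to tube 4 = 9.0248 × 10^5
[tube 2]/[tube 4] = (factor to tube 4)/(factor to tube 2) = 9.0248 × 10^5/1273.3 = 709

709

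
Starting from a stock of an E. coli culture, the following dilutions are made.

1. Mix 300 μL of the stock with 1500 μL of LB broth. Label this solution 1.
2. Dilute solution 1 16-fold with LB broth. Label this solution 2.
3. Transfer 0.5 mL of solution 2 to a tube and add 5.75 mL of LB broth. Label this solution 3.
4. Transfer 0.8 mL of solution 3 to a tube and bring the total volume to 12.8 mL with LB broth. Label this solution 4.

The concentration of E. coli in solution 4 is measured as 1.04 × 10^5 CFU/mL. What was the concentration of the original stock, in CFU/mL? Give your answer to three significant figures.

2.00 × 10^9 CFU/mL

Step 1: 300 μL + 1500 μL = 1800 μL total → factor 1800/300 = 6
Step 2: 16-fold → factor 16
Step 3: 0.5 mL + 5.75 mL = 6.25 mL total → factor 6.25/0.5 = 12.5
Step 4: 0.8 mL brought to 12.8 mL → factor 12.8/0.8 = 16
Overall dilution factor = 6 × 16 × 12.5 × 16 = 19200
Stock = 1.04 × 10^5 CFU/mL × 19200 = 2.00 × 10^9 CFU/mL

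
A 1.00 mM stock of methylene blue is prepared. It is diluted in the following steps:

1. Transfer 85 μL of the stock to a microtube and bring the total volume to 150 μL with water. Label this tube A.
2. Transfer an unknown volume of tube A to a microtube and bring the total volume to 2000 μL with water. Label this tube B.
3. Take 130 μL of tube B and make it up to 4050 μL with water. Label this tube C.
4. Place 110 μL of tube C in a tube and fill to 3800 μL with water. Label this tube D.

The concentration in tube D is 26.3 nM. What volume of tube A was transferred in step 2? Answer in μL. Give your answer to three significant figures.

99.9 μL

Step 1: 85 μL brought to 150 μL → factor 150/85 = 1.7647
Step 2: v brought to 2000 μL → factor = 2000 μL/v
Step 3: 130 μL brought to 4050 μL → factor 4050/130 = 31.154
Step 4: 110 μL brought to 3800 μL → factor 3800/110 = 34.545
Product of known-step factors = 1899.2
Overall factor = 1.00 mM / (26.3 nM) = 38023
Step-2 factor = 38023 / 1899.2 = 20.02
v = 2000 μL / 20.02 = 99.9 μL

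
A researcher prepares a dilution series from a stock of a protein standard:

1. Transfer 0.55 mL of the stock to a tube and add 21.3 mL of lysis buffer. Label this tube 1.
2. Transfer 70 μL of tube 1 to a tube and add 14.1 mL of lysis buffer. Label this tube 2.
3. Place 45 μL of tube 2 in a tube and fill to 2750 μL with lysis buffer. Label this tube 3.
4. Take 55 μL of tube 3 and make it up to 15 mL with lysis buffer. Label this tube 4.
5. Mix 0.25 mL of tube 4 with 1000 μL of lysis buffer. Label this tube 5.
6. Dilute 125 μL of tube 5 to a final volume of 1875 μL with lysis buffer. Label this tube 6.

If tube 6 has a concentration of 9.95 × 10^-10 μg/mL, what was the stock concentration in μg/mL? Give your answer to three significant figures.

Step 1: 0.55 mL + 21.3 mL = 21.85 mL total → factor 21.85/0.55 = 39.727
Step 2: 70 μL + 14.1 mL = 14170 μL total → factor 14170/70 = 202.43
Step 3: 45 μL brought to 2750 μL → factor 2750/45 = 61.111
Step 4: 55 μL brought to 15 mL → factor 15000/55 = 272.73
Step 5: 0.25 mL + 1000 μL = 1.25 mL total → factor 1.25/0.25 = 5
Step 6: 125 μL brought to 1875 μL → factor 1875/125 = 15
Overall dilution factor = 39.727 × 202.43 × 61.111 × 272.73 × 5 × 15 = 1.0052 × 10^10
Stock = 9.95 × 10^-10 μg/mL × 1.0052 × 10^10 = 10.0 μg/mL

10.0 μg/mL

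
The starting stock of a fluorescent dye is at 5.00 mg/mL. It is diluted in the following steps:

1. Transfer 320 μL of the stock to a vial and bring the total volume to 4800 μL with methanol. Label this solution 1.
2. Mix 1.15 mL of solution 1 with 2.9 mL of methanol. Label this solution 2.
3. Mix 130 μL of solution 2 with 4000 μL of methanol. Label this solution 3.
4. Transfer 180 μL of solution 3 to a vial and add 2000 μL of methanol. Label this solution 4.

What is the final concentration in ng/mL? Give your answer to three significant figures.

246 ng/mL

Step 1: 320 μL brought to 4800 μL → factor 4800/320 = 15
Step 2: 1.15 mL + 2.9 mL = 4.05 mL total → factor 4.05/1.15 = 3.5217
Step 3: 130 μL + 4000 μL = 4130 μL total → factor 4130/130 = 31.769
Step 4: 180 μL + 2000 μL = 2180 μL total → factor 2180/180 = 12.111
Overall dilution factor = 15 × 3.5217 × 31.769 × 12.111 = 20325
Final = 5.00 mg/mL / 20325 = 0.0002460 mg/mL = 246 ng/mL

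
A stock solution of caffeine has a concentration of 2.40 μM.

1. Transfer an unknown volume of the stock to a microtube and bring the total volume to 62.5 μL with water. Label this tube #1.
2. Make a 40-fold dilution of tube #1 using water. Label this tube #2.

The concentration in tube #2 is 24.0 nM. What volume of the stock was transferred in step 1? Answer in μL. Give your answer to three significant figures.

Step 1: v brought to 62.5 μL → factor = 62.5 μL/v
Step 2: 40-fold → factor 40
Product of known-step factors = 40
Overall factor = 2.40 μM / (24.0 nM) = 100
Step-1 factor = 100 / 40 = 2.5
v = 62.5 μL / 2.5 = 25.0 μL

25.0 μL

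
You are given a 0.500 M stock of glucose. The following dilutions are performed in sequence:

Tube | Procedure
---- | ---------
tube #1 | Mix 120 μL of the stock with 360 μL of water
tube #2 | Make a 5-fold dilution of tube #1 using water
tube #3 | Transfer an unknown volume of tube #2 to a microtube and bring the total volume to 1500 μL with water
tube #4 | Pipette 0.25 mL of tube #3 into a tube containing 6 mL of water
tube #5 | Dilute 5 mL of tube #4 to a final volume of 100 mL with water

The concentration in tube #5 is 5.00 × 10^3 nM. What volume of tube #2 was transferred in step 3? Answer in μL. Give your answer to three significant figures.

150 μL

Step 1: 120 μL + 360 μL = 480 μL total → factor 480/120 = 4
Step 2: 5-fold → factor 5
Step 3: v brought to 1500 μL → factor = 1500 μL/v
Step 4: 0.25 mL + 6 mL = 6.25 mL total → factor 6.25/0.25 = 25
Step 5: 5 mL brought to 100 mL → factor 100/5 = 20
Product of known-step factors = 10000
Overall factor = 0.500 M / (5.00 × 10^3 nM) = 1 × 10^5
Step-3 factor = 1 × 10^5 / 10000 = 10
v = 1500 μL / 10 = 150 μL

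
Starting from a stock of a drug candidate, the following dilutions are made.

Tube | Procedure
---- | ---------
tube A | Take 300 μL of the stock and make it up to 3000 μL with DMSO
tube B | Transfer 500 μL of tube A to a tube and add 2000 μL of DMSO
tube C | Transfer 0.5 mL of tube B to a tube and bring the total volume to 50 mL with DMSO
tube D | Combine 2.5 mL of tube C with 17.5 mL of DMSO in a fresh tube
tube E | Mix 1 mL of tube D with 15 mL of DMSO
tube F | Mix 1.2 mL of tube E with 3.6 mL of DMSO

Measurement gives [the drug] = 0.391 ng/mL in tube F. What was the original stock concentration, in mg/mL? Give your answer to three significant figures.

1.00 mg/mL

Step 1: 300 μL brought to 3000 μL → factor 3000/300 = 10
Step 2: 500 μL + 2000 μL = 2500 μL total → factor 2500/500 = 5
Step 3: 0.5 mL brought to 50 mL → factor 50/0.5 = 100
Step 4: 2.5 mL + 17.5 mL = 20 mL total → factor 20/2.5 = 8
Step 5: 1 mL + 15 mL = 16 mL total → factor 16/1 = 16
Step 6: 1.2 mL + 3.6 mL = 4.8 mL total → factor 4.8/1.2 = 4
Overall dilution factor = 10 × 5 × 100 × 8 × 16 × 4 = 2.56 × 10^6
Stock = 0.391 ng/mL × 2.56 × 10^6 = 1.001 × 10^6 ng/mL = 1.00 mg/mL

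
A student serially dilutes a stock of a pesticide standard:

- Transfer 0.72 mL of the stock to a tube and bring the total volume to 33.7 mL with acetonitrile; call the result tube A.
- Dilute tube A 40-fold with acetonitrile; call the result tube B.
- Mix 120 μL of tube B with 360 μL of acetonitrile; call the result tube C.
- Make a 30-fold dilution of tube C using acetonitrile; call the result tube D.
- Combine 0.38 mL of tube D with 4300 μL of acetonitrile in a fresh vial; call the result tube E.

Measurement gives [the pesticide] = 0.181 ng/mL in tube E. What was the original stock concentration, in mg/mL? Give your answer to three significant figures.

0.501 mg/mL

Step 1: 0.72 mL brought to 33.7 mL → factor 33.7/0.72 = 46.806
Step 2: 40-fold → factor 40
Step 3: 120 μL + 360 μL = 480 μL total → factor 480/120 = 4
Step 4: 30-fold → factor 30
Step 5: 0.38 mL + 4300 μL = 4.68 mL total → factor 4.68/0.38 = 12.316
Overall dilution factor = 46.806 × 40 × 4 × 30 × 12.316 = 2.7669 × 10^6
Stock = 0.181 ng/mL × 2.7669 × 10^6 = 5.008 × 10^5 ng/mL = 0.501 mg/mL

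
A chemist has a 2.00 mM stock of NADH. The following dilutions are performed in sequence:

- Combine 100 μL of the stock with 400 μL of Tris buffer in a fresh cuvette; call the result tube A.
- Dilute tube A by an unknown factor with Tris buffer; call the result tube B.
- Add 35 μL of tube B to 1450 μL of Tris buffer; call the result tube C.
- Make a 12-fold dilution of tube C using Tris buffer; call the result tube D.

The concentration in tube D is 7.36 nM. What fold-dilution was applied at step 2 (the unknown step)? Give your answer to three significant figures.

107-fold

Step 1: 100 μL + 400 μL = 500 μL total → factor 500/100 = 5
Step 2: unknown factor x
Step 3: 35 μL + 1450 μL = 1485 μL total → factor 1485/35 = 42.429
Step 4: 12-fold → factor 12
Product of known-step factors = 2545.7
Overall factor = 2.00 mM / (7.36 nM) = 2.7174 × 10^5
x = 2.7174 × 10^5 / 2545.7 = 107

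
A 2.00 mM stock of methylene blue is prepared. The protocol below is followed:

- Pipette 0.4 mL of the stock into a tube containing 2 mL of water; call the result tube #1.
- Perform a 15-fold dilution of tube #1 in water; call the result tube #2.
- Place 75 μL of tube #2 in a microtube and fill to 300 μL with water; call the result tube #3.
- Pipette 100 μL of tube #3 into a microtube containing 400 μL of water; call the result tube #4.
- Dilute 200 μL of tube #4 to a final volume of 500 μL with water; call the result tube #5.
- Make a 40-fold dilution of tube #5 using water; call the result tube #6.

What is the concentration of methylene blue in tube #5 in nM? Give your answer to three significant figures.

444 nM

Step 1: 0.4 mL + 2 mL = 2.4 mL total → factor 2.4/0.4 = 6
Step 2: 15-fold → factor 15
Step 3: 75 μL brought to 300 μL → factor 300/75 = 4
Step 4: 100 μL + 400 μL = 500 μL total → factor 500/100 = 5
Step 5: 200 μL brought to 500 μL → factor 500/200 = 2.5
Dilution factor through tube #5 = 6 × 15 × 4 × 5 × 2.5 = 4500
[tube #5] = 2.00 mM / 4500 = 0.0004444 mM = 444 nM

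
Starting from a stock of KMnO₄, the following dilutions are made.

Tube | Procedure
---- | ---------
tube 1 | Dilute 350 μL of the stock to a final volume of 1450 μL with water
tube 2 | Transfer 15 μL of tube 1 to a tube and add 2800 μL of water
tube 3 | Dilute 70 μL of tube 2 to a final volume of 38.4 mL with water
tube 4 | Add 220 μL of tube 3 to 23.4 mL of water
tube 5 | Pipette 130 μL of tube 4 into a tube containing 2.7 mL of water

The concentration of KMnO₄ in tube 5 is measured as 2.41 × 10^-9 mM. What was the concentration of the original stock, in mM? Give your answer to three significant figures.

Step 1: 350 μL brought to 1450 μL → factor 1450/350 = 4.1429
Step 2: 15 μL + 2800 μL = 2815 μL total → factor 2815/15 = 187.67
Step 3: 70 μL brought to 38.4 mL → factor 38400/70 = 548.57
Step 4: 220 μL + 23.4 mL = 23620 μL total → factor 23620/220 = 107.36
Step 5: 130 μL + 2.7 mL = 2830 μL total → factor 2830/130 = 21.769
Overall dilution factor = 4.1429 × 187.67 × 548.57 × 107.36 × 21.769 = 9.9683 × 10^8
Stock = 2.41 × 10^-9 mM × 9.9683 × 10^8 = 2.40 mM

2.40 mM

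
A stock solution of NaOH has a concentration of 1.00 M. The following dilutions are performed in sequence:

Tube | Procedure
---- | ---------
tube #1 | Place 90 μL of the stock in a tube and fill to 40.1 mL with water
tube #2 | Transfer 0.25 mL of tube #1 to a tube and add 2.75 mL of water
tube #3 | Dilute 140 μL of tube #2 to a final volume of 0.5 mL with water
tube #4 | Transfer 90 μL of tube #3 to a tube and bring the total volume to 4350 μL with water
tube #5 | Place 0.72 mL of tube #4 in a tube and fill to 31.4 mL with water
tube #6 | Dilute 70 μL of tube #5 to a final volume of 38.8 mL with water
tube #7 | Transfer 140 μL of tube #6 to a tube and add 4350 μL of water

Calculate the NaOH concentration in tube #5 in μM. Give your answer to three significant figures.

Step 1: 90 μL brought to 40.1 mL → factor 40100/90 = 445.56
Step 2: 0.25 mL + 2.75 mL = 3 mL total → factor 3/0.25 = 12
Step 3: 140 μL brought to 0.5 mL → factor 500/140 = 3.5714
Step 4: 90 μL brought to 4350 μL → factor 4350/90 = 48.333
Step 5: 0.72 mL brought to 31.4 mL → factor 31.4/0.72 = 43.611
Dilution factor through tube #5 = 445.56 × 12 × 3.5714 × 48.333 × 43.611 = 4.025 × 10^7
[tube #5] = 1.00 M / 4.025 × 10^7 = 2.484 × 10^-8 M = 0.0248 μM

0.0248 μM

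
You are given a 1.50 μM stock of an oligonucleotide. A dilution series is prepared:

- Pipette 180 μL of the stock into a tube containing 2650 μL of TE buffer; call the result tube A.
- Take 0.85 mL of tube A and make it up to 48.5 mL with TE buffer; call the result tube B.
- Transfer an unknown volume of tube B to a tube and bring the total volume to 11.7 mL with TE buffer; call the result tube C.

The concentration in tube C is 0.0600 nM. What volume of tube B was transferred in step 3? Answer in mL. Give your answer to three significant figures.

Step 1: 180 μL + 2650 μL = 2830 μL total → factor 2830/180 = 15.722
Step 2: 0.85 mL brought to 48.5 mL → factor 48.5/0.85 = 57.059
Step 3: v brought to 11.7 mL → factor = 11.7 mL/v
Product of known-step factors = 897.09
Overall factor = 1.50 μM / (0.0600 nM) = 25000
Step-3 factor = 25000 / 897.09 = 27.868
v = 11.7 mL / 27.868 = 0.420 mL

0.420 mL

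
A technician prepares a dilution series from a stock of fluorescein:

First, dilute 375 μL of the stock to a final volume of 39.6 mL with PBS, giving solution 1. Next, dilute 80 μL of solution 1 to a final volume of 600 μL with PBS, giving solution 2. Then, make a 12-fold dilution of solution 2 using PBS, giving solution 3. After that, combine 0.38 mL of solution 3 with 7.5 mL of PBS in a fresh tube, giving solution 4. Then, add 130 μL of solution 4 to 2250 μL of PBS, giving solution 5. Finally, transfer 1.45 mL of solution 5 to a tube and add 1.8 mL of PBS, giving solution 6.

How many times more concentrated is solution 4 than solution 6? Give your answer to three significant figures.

Step 1: 375 μL brought to 39.6 mL → factor 39600/375 = 105.6
Step 2: 80 μL brought to 600 μL → factor 600/80 = 7.5
Step 3: 12-fold → factor 12
Step 4: 0.38 mL + 7.5 mL = 7.88 mL total → factor 7.88/0.38 = 20.737
Step 5: 130 μL + 2250 μL = 2380 μL total → factor 2380/130 = 18.308
Step 6: 1.45 mL + 1.8 mL = 3.25 mL total → factor 3.25/1.45 = 2.2414
Dilution factor to solution 4 = 1.9708 × 10^5; to solution 6 = 8.0872 × 10^6
[solution 4]/[solution 6] = (factor to solution 6)/(factor to solution 4) = 8.0872 × 10^6/1.9708 × 10^5 = 41.0

41.0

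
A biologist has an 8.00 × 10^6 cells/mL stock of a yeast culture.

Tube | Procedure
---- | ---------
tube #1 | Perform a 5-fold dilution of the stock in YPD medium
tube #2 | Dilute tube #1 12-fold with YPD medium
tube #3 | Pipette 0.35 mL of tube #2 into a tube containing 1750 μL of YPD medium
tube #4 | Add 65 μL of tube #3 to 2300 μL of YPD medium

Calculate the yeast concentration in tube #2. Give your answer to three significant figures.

1.33 × 10^5 cells/mL

Step 1: 5-fold → factor 5
Step 2: 12-fold → factor 12
Dilution factor through tube #2 = 5 × 12 = 60
[tube #2] = 8.00 × 10^6 cells/mL / 60 = 1.33 × 10^5 cells/mL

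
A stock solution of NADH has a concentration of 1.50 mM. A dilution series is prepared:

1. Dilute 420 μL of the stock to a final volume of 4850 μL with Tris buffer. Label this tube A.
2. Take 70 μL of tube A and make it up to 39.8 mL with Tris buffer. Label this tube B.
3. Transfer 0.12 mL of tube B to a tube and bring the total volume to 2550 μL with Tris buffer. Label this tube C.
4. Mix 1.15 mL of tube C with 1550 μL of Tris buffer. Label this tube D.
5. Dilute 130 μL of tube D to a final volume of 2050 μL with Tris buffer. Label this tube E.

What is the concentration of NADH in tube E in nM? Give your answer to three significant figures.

0.290 nM

Step 1: 420 μL brought to 4850 μL → factor 4850/420 = 11.548
Step 2: 70 μL brought to 39.8 mL → factor 39800/70 = 568.57
Step 3: 0.12 mL brought to 2550 μL → factor 2.55/0.12 = 21.25
Step 4: 1.15 mL + 1550 μL = 2.7 mL total → factor 2.7/1.15 = 2.3478
Step 5: 130 μL brought to 2050 μL → factor 2050/130 = 15.769
Overall dilution factor = 11.548 × 568.57 × 21.25 × 2.3478 × 15.769 = 5.1655 × 10^6
Final = 1.50 mM / 5.1655 × 10^6 = 2.904 × 10^-7 mM = 0.290 nM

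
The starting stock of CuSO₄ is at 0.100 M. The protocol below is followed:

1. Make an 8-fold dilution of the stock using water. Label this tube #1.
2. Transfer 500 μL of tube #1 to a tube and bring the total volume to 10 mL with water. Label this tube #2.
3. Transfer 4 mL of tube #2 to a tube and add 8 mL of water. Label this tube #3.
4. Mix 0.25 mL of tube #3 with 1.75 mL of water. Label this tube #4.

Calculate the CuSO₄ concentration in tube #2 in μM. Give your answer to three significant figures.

625 μM

Step 1: 8-fold → factor 8
Step 2: 500 μL brought to 10 mL → factor 10000/500 = 20
Dilution factor through tube #2 = 8 × 20 = 160
[tube #2] = 0.100 M / 160 = 0.0006250 M = 625 μM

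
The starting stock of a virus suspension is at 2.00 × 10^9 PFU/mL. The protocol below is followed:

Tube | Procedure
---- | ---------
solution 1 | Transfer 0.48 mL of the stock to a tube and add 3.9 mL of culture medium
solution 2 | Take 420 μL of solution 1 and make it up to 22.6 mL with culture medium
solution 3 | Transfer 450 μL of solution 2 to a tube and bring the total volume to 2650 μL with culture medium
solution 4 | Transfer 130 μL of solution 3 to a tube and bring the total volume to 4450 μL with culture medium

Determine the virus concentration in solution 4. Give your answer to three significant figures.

Step 1: 0.48 mL + 3.9 mL = 4.38 mL total → factor 4.38/0.48 = 9.125
Step 2: 420 μL brought to 22.6 mL → factor 22600/420 = 53.81
Step 3: 450 μL brought to 2650 μL → factor 2650/450 = 5.8889
Step 4: 130 μL brought to 4450 μL → factor 4450/130 = 34.231
Overall dilution factor = 9.125 × 53.81 × 5.8889 × 34.231 = 98979
Final = 2.00 × 10^9 PFU/mL / 98979 = 2.02 × 10^4 PFU/mL

2.02 × 10^4 PFU/mL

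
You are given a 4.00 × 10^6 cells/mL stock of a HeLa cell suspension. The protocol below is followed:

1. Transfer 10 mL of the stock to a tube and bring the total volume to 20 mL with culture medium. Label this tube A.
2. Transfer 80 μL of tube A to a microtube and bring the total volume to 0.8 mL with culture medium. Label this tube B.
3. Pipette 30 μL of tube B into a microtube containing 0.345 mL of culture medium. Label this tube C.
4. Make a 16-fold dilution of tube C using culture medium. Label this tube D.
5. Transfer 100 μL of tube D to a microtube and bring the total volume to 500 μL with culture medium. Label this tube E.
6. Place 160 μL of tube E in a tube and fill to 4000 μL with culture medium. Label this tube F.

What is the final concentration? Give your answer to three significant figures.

Step 1: 10 mL brought to 20 mL → factor 20/10 = 2
Step 2: 80 μL brought to 0.8 mL → factor 800/80 = 10
Step 3: 30 μL + 0.345 mL = 375 μL total → factor 375/30 = 12.5
Step 4: 16-fold → factor 16
Step 5: 100 μL brought to 500 μL → factor 500/100 = 5
Step 6: 160 μL brought to 4000 μL → factor 4000/160 = 25
Overall dilution factor = 2 × 10 × 12.5 × 16 × 5 × 25 = 5 × 10^5
Final = 4.00 × 10^6 cells/mL / 5 × 10^5 = 8.00 cells/mL

8.00 cells/mL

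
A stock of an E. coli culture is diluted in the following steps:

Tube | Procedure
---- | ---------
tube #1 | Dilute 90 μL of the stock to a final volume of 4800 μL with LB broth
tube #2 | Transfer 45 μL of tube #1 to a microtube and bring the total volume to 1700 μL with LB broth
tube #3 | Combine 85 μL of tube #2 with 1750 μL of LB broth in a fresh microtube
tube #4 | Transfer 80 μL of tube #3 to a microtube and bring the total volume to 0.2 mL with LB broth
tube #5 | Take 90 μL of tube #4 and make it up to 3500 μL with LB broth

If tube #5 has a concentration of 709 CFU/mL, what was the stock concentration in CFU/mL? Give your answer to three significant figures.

Step 1: 90 μL brought to 4800 μL → factor 4800/90 = 53.333
Step 2: 45 μL brought to 1700 μL → factor 1700/45 = 37.778
Step 3: 85 μL + 1750 μL = 1835 μL total → factor 1835/85 = 21.588
Step 4: 80 μL brought to 0.2 mL → factor 200/80 = 2.5
Step 5: 90 μL brought to 3500 μL → factor 3500/90 = 38.889
Overall dilution factor = 53.333 × 37.778 × 21.588 × 2.5 × 38.889 = 4.2288 × 10^6
Stock = 709 CFU/mL × 4.2288 × 10^6 = 3.00 × 10^9 CFU/mL

3.00 × 10^9 CFU/mL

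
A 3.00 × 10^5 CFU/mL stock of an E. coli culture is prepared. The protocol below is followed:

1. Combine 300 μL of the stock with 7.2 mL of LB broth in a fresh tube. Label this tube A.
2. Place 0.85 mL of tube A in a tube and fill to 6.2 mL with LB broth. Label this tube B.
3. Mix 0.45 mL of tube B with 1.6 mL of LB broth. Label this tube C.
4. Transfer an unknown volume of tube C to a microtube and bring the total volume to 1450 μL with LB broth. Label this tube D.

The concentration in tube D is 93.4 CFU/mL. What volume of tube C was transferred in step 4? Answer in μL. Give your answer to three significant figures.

375 μL

Step 1: 300 μL + 7.2 mL = 7500 μL total → factor 7500/300 = 25
Step 2: 0.85 mL brought to 6.2 mL → factor 6.2/0.85 = 7.2941
Step 3: 0.45 mL + 1.6 mL = 2.05 mL total → factor 2.05/0.45 = 4.5556
Step 4: v brought to 1450 μL → factor = 1450 μL/v
Product of known-step factors = 830.72
Overall factor = 3.00 × 10^5 CFU/mL / (93.4 CFU/mL) = 3212
Step-4 factor = 3212 / 830.72 = 3.8665
v = 1450 μL / 3.8665 = 375 μL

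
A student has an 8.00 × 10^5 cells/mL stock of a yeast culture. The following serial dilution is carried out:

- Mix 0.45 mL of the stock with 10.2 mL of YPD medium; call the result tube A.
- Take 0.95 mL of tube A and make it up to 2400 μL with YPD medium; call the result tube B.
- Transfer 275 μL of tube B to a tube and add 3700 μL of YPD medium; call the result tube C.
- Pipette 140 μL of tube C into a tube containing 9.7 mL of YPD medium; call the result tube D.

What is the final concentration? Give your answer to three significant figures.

Step 1: 0.45 mL + 10.2 mL = 10.65 mL total → factor 10.65/0.45 = 23.667
Step 2: 0.95 mL brought to 2400 μL → factor 2.4/0.95 = 2.5263
Step 3: 275 μL + 3700 μL = 3975 μL total → factor 3975/275 = 14.455
Step 4: 140 μL + 9.7 mL = 9840 μL total → factor 9840/140 = 70.286
Overall dilution factor = 23.667 × 2.5263 × 14.455 × 70.286 = 60743
Final = 8.00 × 10^5 cells/mL / 60743 = 13.2 cells/mL

13.2 cells/mL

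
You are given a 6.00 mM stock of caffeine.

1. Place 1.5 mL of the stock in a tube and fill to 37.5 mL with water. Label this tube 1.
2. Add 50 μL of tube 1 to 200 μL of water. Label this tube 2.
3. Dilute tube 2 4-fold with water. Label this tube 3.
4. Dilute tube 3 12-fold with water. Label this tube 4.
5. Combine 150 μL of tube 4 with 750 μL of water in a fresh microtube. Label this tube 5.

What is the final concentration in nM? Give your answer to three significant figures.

Step 1: 1.5 mL brought to 37.5 mL → factor 37.5/1.5 = 25
Step 2: 50 μL + 200 μL = 250 μL total → factor 250/50 = 5
Step 3: 4-fold → factor 4
Step 4: 12-fold → factor 12
Step 5: 150 μL + 750 μL = 900 μL total → factor 900/150 = 6
Overall dilution factor = 25 × 5 × 4 × 12 × 6 = 36000
Final = 6.00 mM / 36000 = 0.0001667 mM = 167 nM

167 nM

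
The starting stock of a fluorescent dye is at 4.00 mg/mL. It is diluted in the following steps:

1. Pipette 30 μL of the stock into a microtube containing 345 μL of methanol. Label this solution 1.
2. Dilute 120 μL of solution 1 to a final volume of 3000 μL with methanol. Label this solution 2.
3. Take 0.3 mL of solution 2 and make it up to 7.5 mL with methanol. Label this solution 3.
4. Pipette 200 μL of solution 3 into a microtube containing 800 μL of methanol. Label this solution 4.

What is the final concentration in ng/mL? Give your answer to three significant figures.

Step 1: 30 μL + 345 μL = 375 μL total → factor 375/30 = 12.5
Step 2: 120 μL brought to 3000 μL → factor 3000/120 = 25
Step 3: 0.3 mL brought to 7.5 mL → factor 7.5/0.3 = 25
Step 4: 200 μL + 800 μL = 1000 μL total → factor 1000/200 = 5
Overall dilution factor = 12.5 × 25 × 25 × 5 = 39062
Final = 4.00 mg/mL / 39062 = 0.0001024 mg/mL = 102 ng/mL

102 ng/mL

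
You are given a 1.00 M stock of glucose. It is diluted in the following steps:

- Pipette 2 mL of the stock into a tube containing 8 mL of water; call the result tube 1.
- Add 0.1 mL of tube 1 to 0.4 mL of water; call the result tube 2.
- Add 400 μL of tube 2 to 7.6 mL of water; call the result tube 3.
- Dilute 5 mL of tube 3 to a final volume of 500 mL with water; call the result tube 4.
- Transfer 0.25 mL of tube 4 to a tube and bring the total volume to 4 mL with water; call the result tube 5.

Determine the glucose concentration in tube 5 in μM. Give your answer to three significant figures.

1.25 μM

Step 1: 2 mL + 8 mL = 10 mL total → factor 10/2 = 5
Step 2: 0.1 mL + 0.4 mL = 0.5 mL total → factor 0.5/0.1 = 5
Step 3: 400 μL + 7.6 mL = 8000 μL total → factor 8000/400 = 20
Step 4: 5 mL brought to 500 mL → factor 500/5 = 100
Step 5: 0.25 mL brought to 4 mL → factor 4/0.25 = 16
Overall dilution factor = 5 × 5 × 20 × 100 × 16 = 8 × 10^5
Final = 1.00 M / 8 × 10^5 = 1.250 × 10^-6 M = 1.25 μM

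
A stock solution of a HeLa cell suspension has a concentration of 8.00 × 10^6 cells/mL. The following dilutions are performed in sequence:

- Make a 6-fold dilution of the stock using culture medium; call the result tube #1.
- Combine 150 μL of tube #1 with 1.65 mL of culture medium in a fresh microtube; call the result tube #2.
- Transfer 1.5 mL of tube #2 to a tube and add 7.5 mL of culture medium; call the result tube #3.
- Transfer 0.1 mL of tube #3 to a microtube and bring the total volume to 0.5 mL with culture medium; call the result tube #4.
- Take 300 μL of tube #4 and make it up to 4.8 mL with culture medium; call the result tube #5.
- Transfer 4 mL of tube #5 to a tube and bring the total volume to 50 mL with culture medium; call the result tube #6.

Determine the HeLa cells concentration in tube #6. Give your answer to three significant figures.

Step 1: 6-fold → factor 6
Step 2: 150 μL + 1.65 mL = 1800 μL total → factor 1800/150 = 12
Step 3: 1.5 mL + 7.5 mL = 9 mL total → factor 9/1.5 = 6
Step 4: 0.1 mL brought to 0.5 mL → factor 0.5/0.1 = 5
Step 5: 300 μL brought to 4.8 mL → factor 4800/300 = 16
Step 6: 4 mL brought to 50 mL → factor 50/4 = 12.5
Overall dilution factor = 6 × 12 × 6 × 5 × 16 × 12.5 = 4.32 × 10^5
Final = 8.00 × 10^6 cells/mL / 4.32 × 10^5 = 18.5 cells/mL

18.5 cells/mL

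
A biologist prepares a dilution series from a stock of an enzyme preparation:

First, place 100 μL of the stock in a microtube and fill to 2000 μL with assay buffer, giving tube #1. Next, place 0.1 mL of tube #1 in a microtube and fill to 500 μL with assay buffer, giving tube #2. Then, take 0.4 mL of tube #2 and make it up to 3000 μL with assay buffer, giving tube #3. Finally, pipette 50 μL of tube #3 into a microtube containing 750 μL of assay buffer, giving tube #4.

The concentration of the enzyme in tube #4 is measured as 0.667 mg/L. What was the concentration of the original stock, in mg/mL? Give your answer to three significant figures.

8.00 mg/mL

Step 1: 100 μL brought to 2000 μL → factor 2000/100 = 20
Step 2: 0.1 mL brought to 500 μL → factor 0.5/0.1 = 5
Step 3: 0.4 mL brought to 3000 μL → factor 3/0.4 = 7.5
Step 4: 50 μL + 750 μL = 800 μL total → factor 800/50 = 16
Overall dilution factor = 20 × 5 × 7.5 × 16 = 12000
Stock = 0.667 mg/L × 12000 = 8004 mg/L = 8.00 mg/mL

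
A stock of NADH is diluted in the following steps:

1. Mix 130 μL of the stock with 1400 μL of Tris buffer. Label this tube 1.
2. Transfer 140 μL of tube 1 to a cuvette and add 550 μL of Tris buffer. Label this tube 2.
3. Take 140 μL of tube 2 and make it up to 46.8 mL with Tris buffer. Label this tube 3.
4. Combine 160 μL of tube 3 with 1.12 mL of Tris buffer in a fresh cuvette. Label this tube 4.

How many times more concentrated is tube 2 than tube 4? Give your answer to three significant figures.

Step 1: 130 μL + 1400 μL = 1530 μL total → factor 1530/130 = 11.769
Step 2: 140 μL + 550 μL = 690 μL total → factor 690/140 = 4.9286
Step 3: 140 μL brought to 46.8 mL → factor 46800/140 = 334.29
Step 4: 160 μL + 1.12 mL = 1280 μL total → factor 1280/160 = 8
Dilution factor to tube 2 = 58.005; to tube 4 = 1.5512 × 10^5
[tube 2]/[tube 4] = (factor to tube 4)/(factor to tube 2) = 1.5512 × 10^5/58.005 = 2.67 × 10^3

2.67 × 10^3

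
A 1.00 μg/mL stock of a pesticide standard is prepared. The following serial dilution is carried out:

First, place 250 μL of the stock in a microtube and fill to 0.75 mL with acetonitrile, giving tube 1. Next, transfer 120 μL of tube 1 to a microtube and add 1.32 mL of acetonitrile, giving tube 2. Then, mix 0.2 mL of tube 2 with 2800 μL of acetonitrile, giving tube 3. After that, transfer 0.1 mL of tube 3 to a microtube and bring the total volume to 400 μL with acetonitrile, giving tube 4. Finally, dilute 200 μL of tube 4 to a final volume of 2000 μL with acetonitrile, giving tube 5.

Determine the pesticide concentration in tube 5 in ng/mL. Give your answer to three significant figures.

0.0463 ng/mL

Step 1: 250 μL brought to 0.75 mL → factor 750/250 = 3
Step 2: 120 μL + 1.32 mL = 1440 μL total → factor 1440/120 = 12
Step 3: 0.2 mL + 2800 μL = 3 mL total → factor 3/0.2 = 15
Step 4: 0.1 mL brought to 400 μL → factor 0.4/0.1 = 4
Step 5: 200 μL brought to 2000 μL → factor 2000/200 = 10
Overall dilution factor = 3 × 12 × 15 × 4 × 10 = 21600
Final = 1.00 μg/mL / 21600 = 4.630 × 10^-5 μg/mL = 0.0463 ng/mL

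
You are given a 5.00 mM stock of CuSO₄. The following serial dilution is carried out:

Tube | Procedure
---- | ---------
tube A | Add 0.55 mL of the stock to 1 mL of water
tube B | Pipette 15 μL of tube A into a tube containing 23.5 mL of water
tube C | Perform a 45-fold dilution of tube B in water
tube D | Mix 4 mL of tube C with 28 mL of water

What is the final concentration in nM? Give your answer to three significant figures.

Step 1: 0.55 mL + 1 mL = 1.55 mL total → factor 1.55/0.55 = 2.8182
Step 2: 15 μL + 23.5 mL = 23515 μL total → factor 23515/15 = 1567.7
Step 3: 45-fold → factor 45
Step 4: 4 mL + 28 mL = 32 mL total → factor 32/4 = 8
Overall dilution factor = 2.8182 × 1567.7 × 45 × 8 = 1.5905 × 10^6
Final = 5.00 mM / 1.5905 × 10^6 = 3.144 × 10^-6 mM = 3.14 nM

3.14 nM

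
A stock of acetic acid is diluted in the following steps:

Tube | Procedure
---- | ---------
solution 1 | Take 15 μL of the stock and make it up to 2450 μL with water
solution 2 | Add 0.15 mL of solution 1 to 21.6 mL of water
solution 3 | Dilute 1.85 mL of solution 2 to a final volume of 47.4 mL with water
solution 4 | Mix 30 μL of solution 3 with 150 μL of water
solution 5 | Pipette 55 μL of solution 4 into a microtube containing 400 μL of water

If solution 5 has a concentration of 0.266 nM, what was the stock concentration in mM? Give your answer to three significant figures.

8.01 mM

Step 1: 15 μL brought to 2450 μL → factor 2450/15 = 163.33
Step 2: 0.15 mL + 21.6 mL = 21.75 mL total → factor 21.75/0.15 = 145
Step 3: 1.85 mL brought to 47.4 mL → factor 47.4/1.85 = 25.622
Step 4: 30 μL + 150 μL = 180 μL total → factor 180/30 = 6
Step 5: 55 μL + 400 μL = 455 μL total → factor 455/55 = 8.2727
Overall dilution factor = 163.33 × 145 × 25.622 × 6 × 8.2727 = 3.012 × 10^7
Stock = 0.266 nM × 3.012 × 10^7 = 8.012 × 10^6 nM = 8.01 mM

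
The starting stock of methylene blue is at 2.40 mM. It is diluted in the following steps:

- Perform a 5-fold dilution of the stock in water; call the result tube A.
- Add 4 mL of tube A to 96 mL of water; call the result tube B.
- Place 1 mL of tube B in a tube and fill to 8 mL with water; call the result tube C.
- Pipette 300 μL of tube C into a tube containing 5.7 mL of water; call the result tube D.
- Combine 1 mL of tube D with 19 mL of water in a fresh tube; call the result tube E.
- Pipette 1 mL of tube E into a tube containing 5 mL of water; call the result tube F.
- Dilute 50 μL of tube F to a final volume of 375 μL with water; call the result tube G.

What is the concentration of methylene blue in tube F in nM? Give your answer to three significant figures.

1.00 nM

Step 1: 5-fold → factor 5
Step 2: 4 mL + 96 mL = 100 mL total → factor 100/4 = 25
Step 3: 1 mL brought to 8 mL → factor 8/1 = 8
Step 4: 300 μL + 5.7 mL = 6000 μL total → factor 6000/300 = 20
Step 5: 1 mL + 19 mL = 20 mL total → factor 20/1 = 20
Step 6: 1 mL + 5 mL = 6 mL total → factor 6/1 = 6
Dilution factor through tube F = 5 × 25 × 8 × 20 × 20 × 6 = 2.4 × 10^6
[tube F] = 2.40 mM / 2.4 × 10^6 = 1.000 × 10^-6 mM = 1.00 nM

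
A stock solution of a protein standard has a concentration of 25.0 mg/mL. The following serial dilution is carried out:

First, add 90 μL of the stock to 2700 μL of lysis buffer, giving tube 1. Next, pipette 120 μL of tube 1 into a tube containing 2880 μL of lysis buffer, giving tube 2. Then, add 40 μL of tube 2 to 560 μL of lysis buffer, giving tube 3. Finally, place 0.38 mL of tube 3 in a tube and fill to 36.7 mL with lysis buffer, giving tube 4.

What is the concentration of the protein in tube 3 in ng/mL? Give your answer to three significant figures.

Step 1: 90 μL + 2700 μL = 2790 μL total → factor 2790/90 = 31
Step 2: 120 μL + 2880 μL = 3000 μL total → factor 3000/120 = 25
Step 3: 40 μL + 560 μL = 600 μL total → factor 600/40 = 15
Dilution factor through tube 3 = 31 × 25 × 15 = 11625
[tube 3] = 25.0 mg/mL / 11625 = 0.002151 mg/mL = 2.15 × 10^3 ng/mL

2.15 × 10^3 ng/mL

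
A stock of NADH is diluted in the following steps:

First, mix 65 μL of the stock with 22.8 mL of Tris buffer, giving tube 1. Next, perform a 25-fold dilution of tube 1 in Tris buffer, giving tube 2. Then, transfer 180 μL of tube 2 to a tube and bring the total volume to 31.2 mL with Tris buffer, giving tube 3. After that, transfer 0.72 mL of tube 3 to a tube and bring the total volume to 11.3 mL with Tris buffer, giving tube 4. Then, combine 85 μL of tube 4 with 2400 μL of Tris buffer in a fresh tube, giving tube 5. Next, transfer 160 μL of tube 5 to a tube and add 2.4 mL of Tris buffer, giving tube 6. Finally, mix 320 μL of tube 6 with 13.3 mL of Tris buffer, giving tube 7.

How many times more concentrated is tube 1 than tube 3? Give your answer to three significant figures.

4.33 × 10^3

Step 1: 65 μL + 22.8 mL = 22865 μL total → factor 22865/65 = 351.77
Step 2: 25-fold → factor 25
Step 3: 180 μL brought to 31.2 mL → factor 31200/180 = 173.33
Dilution factor to tube 1 = 351.77; to tube 3 = 1.5243 × 10^6
[tube 1]/[tube 3] = (factor to tube 3)/(factor to tube 1) = 1.5243 × 10^6/351.77 = 4.33 × 10^3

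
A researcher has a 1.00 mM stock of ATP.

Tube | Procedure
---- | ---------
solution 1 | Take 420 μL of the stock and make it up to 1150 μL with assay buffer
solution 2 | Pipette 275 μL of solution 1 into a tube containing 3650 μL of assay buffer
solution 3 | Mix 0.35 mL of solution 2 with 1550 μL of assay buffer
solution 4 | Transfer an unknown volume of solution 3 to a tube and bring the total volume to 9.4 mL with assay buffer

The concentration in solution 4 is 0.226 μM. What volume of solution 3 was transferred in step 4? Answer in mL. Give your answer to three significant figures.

Step 1: 420 μL brought to 1150 μL → factor 1150/420 = 2.7381
Step 2: 275 μL + 3650 μL = 3925 μL total → factor 3925/275 = 14.273
Step 3: 0.35 mL + 1550 μL = 1.9 mL total → factor 1.9/0.35 = 5.4286
Step 4: v brought to 9.4 mL → factor = 9.4 mL/v
Product of known-step factors = 212.15
Overall factor = 1.00 mM / (0.226 μM) = 4424.8
Step-4 factor = 4424.8 / 212.15 = 20.857
v = 9.4 mL / 20.857 = 0.451 mL

0.451 mL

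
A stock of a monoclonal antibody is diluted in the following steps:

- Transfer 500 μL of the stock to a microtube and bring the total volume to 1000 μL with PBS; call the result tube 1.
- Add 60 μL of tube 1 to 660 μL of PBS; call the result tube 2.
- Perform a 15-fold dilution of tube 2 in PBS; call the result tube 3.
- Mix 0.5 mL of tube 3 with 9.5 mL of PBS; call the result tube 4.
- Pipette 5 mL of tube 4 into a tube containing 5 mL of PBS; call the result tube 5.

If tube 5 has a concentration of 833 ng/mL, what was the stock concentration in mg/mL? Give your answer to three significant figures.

Step 1: 500 μL brought to 1000 μL → factor 1000/500 = 2
Step 2: 60 μL + 660 μL = 720 μL total → factor 720/60 = 12
Step 3: 15-fold → factor 15
Step 4: 0.5 mL + 9.5 mL = 10 mL total → factor 10/0.5 = 20
Step 5: 5 mL + 5 mL = 10 mL total → factor 10/5 = 2
Overall dilution factor = 2 × 12 × 15 × 20 × 2 = 14400
Stock = 833 ng/mL × 14400 = 1.200 × 10^7 ng/mL = 12.0 mg/mL

12.0 mg/mL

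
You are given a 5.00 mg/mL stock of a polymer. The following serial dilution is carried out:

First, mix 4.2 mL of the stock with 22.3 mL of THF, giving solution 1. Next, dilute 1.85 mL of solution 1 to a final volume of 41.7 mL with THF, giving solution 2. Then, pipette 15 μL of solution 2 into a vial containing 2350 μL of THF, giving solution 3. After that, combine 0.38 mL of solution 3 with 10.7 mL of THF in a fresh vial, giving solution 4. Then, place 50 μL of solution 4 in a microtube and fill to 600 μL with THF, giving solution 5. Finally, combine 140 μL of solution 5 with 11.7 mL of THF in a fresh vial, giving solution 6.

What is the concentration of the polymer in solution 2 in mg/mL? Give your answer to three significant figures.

Step 1: 4.2 mL + 22.3 mL = 26.5 mL total → factor 26.5/4.2 = 6.3095
Step 2: 1.85 mL brought to 41.7 mL → factor 41.7/1.85 = 22.541
Dilution factor through solution 2 = 6.3095 × 22.541 = 142.22
[solution 2] = 5.00 mg/mL / 142.22 = 0.0352 mg/mL

0.0352 mg/mL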